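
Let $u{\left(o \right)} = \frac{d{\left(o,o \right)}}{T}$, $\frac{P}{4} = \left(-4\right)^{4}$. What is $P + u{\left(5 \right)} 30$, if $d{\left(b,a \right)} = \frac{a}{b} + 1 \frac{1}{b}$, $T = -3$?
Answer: $1012$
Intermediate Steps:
$d{\left(b,a \right)} = \frac{1}{b} + \frac{a}{b}$ ($d{\left(b,a \right)} = \frac{a}{b} + \frac{1}{b} = \frac{1}{b} + \frac{a}{b}$)
$P = 1024$ ($P = 4 \left(-4\right)^{4} = 4 \cdot 256 = 1024$)
$u{\left(o \right)} = - \frac{1 + o}{3 o}$ ($u{\left(o \right)} = \frac{\frac{1}{o} \left(1 + o\right)}{-3} = \frac{1 + o}{o} \left(- \frac{1}{3}\right) = - \frac{1 + o}{3 o}$)
$P + u{\left(5 \right)} 30 = 1024 + \frac{-1 - 5}{3 \cdot 5} \cdot 30 = 1024 + \frac{1}{3} \cdot \frac{1}{5} \left(-1 - 5\right) 30 = 1024 + \frac{1}{3} \cdot \frac{1}{5} \left(-6\right) 30 = 1024 - 12 = 1012$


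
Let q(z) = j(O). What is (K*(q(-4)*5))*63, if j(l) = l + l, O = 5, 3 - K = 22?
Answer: -59850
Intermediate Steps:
K = -19 (K = 3 - 1*22 = 3 - 22 = -19)
j(l) = 2*l
q(z) = 10 (q(z) = 2*5 = 10)
(K*(q(-4)*5))*63 = -190*5*63 = -19*50*63 = -950*63 = -59850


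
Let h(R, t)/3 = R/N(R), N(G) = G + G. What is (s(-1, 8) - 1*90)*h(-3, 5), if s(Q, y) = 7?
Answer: -249/2 ≈ -124.50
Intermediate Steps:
N(G) = 2*G
h(R, t) = 3/2 (h(R, t) = 3*(R/((2*R))) = 3*(R*(1/(2*R))) = 3*(½) = 3/2)
(s(-1, 8) - 1*90)*h(-3, 5) = (7 - 1*90)*(3/2) = (7 - 90)*(3/2) = -83*3/2 = -249/2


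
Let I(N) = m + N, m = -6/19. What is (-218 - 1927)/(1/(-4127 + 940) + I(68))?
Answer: -129886185/4098463 ≈ -31.691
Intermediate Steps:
m = -6/19 (m = -6*1/19 = -6/19 ≈ -0.31579)
I(N) = -6/19 + N
(-218 - 1927)/(1/(-4127 + 940) + I(68)) = (-218 - 1927)/(1/(-4127 + 940) + (-6/19 + 68)) = -2145/(1/(-3187) + 1286/19) = -2145/(-1/3187 + 1286/19) = -2145/4098463/60553 = -2145*60553/4098463 = -129886185/4098463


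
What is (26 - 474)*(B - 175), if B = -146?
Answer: 143808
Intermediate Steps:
(26 - 474)*(B - 175) = (26 - 474)*(-146 - 175) = -448*(-321) = 143808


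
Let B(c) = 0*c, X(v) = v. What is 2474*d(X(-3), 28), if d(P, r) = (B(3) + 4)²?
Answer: 39584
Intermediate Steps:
B(c) = 0
d(P, r) = 16 (d(P, r) = (0 + 4)² = 4² = 16)
2474*d(X(-3), 28) = 2474*16 = 39584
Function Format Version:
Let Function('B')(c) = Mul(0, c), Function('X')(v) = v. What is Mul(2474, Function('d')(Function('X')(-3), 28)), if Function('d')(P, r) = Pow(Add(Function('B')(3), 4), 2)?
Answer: 39584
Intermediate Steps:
Function('B')(c) = 0
Function('d')(P, r) = 16 (Function('d')(P, r) = Pow(Add(0, 4), 2) = Pow(4, 2) = 16)
Mul(2474, Function('d')(Function('X')(-3), 28)) = Mul(2474, 16) = 39584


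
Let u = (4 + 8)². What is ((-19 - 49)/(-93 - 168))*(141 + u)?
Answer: 6460/87 ≈ 74.253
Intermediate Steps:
u = 144 (u = 12² = 144)
((-19 - 49)/(-93 - 168))*(141 + u) = ((-19 - 49)/(-93 - 168))*(141 + 144) = -68/(-261)*285 = -68*(-1/261)*285 = (68/261)*285 = 6460/87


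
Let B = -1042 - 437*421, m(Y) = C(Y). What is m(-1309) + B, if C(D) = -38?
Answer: -185057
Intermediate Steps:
m(Y) = -38
B = -185019 (B = -1042 - 183977 = -185019)
m(-1309) + B = -38 - 185019 = -185057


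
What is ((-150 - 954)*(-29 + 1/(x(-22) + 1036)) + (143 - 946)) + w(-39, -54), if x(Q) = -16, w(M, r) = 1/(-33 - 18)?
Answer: 7959034/255 ≈ 31212.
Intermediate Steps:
w(M, r) = -1/51 (w(M, r) = 1/(-51) = -1/51)
((-150 - 954)*(-29 + 1/(x(-22) + 1036)) + (143 - 946)) + w(-39, -54) = ((-150 - 954)*(-29 + 1/(-16 + 1036)) + (143 - 946)) - 1/51 = (-1104*(-29 + 1/1020) - 803) - 1/51 = (-1104*(-29579/1020) - 803) - 1/51 = (2721268/85 - 803) - 1/51 = 2653013/85 - 1/51 = 7959034/255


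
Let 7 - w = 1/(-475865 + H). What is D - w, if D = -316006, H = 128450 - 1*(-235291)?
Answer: -35432641613/112124 ≈ -3.1601e+5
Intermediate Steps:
H = 363741 (H = 128450 + 235291 = 363741)
w = 784869/112124 (w = 7 - 1/(-475865 + 363741) = 7 - 1/(-112124) = 7 - 1*(-1/112124) = 7 + 1/112124 = 784869/112124 ≈ 7.0000)
D - w = -316006 - 1*784869/112124 = -316006 - 784869/112124 = -35432641613/112124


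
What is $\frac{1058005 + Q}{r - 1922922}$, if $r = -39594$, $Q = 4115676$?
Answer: $- \frac{5173681}{1962516} \approx -2.6362$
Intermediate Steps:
$\frac{1058005 + Q}{r - 1922922} = \frac{1058005 + 4115676}{-39594 - 1922922} = \frac{5173681}{-1962516} = 5173681 \left(- \frac{1}{1962516}\right) = - \frac{5173681}{1962516}$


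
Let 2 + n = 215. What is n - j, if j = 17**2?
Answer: -76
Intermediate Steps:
j = 289
n = 213 (n = -2 + 215 = 213)
n - j = 213 - 1*289 = 213 - 289 = -76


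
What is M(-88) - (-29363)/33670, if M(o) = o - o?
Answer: 29363/33670 ≈ 0.87208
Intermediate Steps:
M(o) = 0
M(-88) - (-29363)/33670 = 0 - (-29363)/33670 = 0 - 1*(-29363/33670) = 0 + 29363/33670 = 29363/33670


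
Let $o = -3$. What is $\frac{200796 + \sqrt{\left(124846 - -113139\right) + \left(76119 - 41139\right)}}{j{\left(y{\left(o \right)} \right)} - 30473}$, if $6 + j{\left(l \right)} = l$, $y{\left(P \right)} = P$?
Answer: $- \frac{100398}{15241} - \frac{\sqrt{272965}}{30482} \approx -6.6045$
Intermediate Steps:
$j{\left(l \right)} = -6 + l$
$\frac{200796 + \sqrt{\left(124846 - -113139\right) + \left(76119 - 41139\right)}}{j{\left(y{\left(o \right)} \right)} - 30473} = \frac{200796 + \sqrt{\left(124846 - -113139\right) + \left(76119 - 41139\right)}}{\left(-6 - 3\right) - 30473} = \frac{200796 + \sqrt{\left(124846 + 113139\right) + \left(76119 - 41139\right)}}{-9 - 30473} = \frac{200796 + \sqrt{237985 + 34980}}{-30482} = \left(200796 + \sqrt{272965}\right) \left(- \frac{1}{30482}\right) = - \frac{100398}{15241} - \frac{\sqrt{272965}}{30482}$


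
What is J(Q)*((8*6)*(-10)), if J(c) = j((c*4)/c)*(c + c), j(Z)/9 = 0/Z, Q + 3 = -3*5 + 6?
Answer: 0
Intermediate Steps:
Q = -12 (Q = -3 + (-3*5 + 6) = -3 + (-15 + 6) = -3 - 9 = -12)
j(Z) = 0 (j(Z) = 9*(0/Z) = 9*0 = 0)
J(c) = 0 (J(c) = 0*(c + c) = 0*(2*c) = 0)
J(Q)*((8*6)*(-10)) = 0*((8*6)*(-10)) = 0*(48*(-10)) = 0*(-480) = 0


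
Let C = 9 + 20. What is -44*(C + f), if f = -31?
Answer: 88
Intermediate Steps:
C = 29
-44*(C + f) = -44*(29 - 31) = -44*(-2) = 88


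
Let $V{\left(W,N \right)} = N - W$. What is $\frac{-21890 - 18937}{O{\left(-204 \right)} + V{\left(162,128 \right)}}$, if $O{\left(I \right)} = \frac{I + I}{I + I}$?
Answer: $\frac{13609}{11} \approx 1237.2$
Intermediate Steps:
$O{\left(I \right)} = 1$ ($O{\left(I \right)} = \frac{2 I}{2 I} = 2 I \frac{1}{2 I} = 1$)
$\frac{-21890 - 18937}{O{\left(-204 \right)} + V{\left(162,128 \right)}} = \frac{-21890 - 18937}{1 + \left(128 - 162\right)} = - \frac{40827}{1 + \left(128 - 162\right)} = - \frac{40827}{1 - 34} = - \frac{40827}{-33} = \left(-40827\right) \left(- \frac{1}{33}\right) = \frac{13609}{11}$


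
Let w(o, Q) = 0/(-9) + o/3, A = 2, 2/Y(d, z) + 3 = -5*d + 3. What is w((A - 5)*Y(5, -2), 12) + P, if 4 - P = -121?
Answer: 3127/25 ≈ 125.08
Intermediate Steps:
Y(d, z) = -2/(5*d) (Y(d, z) = 2/(-3 + (-5*d + 3)) = 2/(-3 + (3 - 5*d)) = 2/((-5*d)) = 2*(-1/(5*d)) = -2/(5*d))
P = 125 (P = 4 - 1*(-121) = 4 + 121 = 125)
w(o, Q) = o/3 (w(o, Q) = 0*(-1/9) + o*(1/3) = 0 + o/3 = o/3)
w((A - 5)*Y(5, -2), 12) + P = ((2 - 5)*(-2/5/5))/3 + 125 = (-(-6)/(5*5))/3 + 125 = (-3*(-2/25))/3 + 125 = (1/3)*(6/25) + 125 = 2/25 + 125 = 3127/25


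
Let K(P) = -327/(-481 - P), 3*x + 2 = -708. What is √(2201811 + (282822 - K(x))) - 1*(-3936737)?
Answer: 3936737 + 8*√20858832201/733 ≈ 3.9383e+6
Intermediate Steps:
x = -710/3 (x = -⅔ + (⅓)*(-708) = -⅔ - 236 = -710/3 ≈ -236.67)
√(2201811 + (282822 - K(x))) - 1*(-3936737) = √(2201811 + (282822 - 327/(481 - 710/3))) - 1*(-3936737) = √(2201811 + (282822 - 327/733/3)) + 3936737 = √(2201811 + (282822 - 327*3/733)) + 3936737 = √(2201811 + (282822 - 1*981/733)) + 3936737 = √(2201811 + (282822 - 981/733)) + 3936737 = √(2201811 + 207307545/733) + 3936737 = √(1821235008/733) + 3936737 = 8*√20858832201/733 + 3936737 = 3936737 + 8*√20858832201/733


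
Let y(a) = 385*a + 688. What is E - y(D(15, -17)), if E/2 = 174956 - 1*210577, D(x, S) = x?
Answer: -77705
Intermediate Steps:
y(a) = 688 + 385*a
E = -71242 (E = 2*(174956 - 1*210577) = 2*(174956 - 210577) = 2*(-35621) = -71242)
E - y(D(15, -17)) = -71242 - (688 + 385*15) = -71242 - (688 + 5775) = -71242 - 1*6463 = -71242 - 6463 = -77705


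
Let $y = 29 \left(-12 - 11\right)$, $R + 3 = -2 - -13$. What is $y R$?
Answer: $-5336$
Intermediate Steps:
$R = 8$ ($R = -3 - -11 = -3 + \left(-2 + 13\right) = -3 + 11 = 8$)
$y = -667$ ($y = 29 \left(-23\right) = -667$)
$y R = \left(-667\right) 8 = -5336$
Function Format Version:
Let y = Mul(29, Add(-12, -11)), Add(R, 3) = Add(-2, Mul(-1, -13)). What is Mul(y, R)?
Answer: -5336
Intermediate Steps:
R = 8 (R = Add(-3, Add(-2, Mul(-1, -13))) = Add(-3, Add(-2, 13)) = Add(-3, 11) = 8)
y = -667 (y = Mul(29, -23) = -667)
Mul(y, R) = Mul(-667, 8) = -5336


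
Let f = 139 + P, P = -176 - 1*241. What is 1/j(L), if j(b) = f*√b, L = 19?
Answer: -√19/5282 ≈ -0.00082524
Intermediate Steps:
P = -417 (P = -176 - 241 = -417)
f = -278 (f = 139 - 417 = -278)
j(b) = -278*√b
1/j(L) = 1/(-278*√19) = -√19/5282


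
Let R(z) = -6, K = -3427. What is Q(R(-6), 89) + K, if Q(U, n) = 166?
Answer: -3261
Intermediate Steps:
Q(R(-6), 89) + K = 166 - 3427 = -3261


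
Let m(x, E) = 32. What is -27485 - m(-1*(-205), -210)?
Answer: -27517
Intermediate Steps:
-27485 - m(-1*(-205), -210) = -27485 - 1*32 = -27485 - 32 = -27517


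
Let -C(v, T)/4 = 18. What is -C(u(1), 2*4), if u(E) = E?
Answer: 72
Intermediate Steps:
C(v, T) = -72 (C(v, T) = -4*18 = -72)
-C(u(1), 2*4) = -1*(-72) = 72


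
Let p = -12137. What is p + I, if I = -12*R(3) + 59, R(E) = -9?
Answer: -11970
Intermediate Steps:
I = 167 (I = -12*(-9) + 59 = 108 + 59 = 167)
p + I = -12137 + 167 = -11970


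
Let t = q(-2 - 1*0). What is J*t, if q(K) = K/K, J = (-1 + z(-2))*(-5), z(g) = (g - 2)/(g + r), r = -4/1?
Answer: 5/3 ≈ 1.6667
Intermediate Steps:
r = -4 (r = -4*1 = -4)
z(g) = (-2 + g)/(-4 + g) (z(g) = (g - 2)/(g - 4) = (-2 + g)/(-4 + g))
J = 5/3 (J = (-1 + (-2 - 2)/(-4 - 2))*(-5) = (-1 - 4/(-6))*(-5) = (-1 - ⅙*(-4))*(-5) = (-1 + ⅔)*(-5) = -⅓*(-5) = 5/3 ≈ 1.6667)
q(K) = 1
t = 1
J*t = (5/3)*1 = 5/3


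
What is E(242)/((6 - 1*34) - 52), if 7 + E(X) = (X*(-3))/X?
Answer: ⅛ ≈ 0.12500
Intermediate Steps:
E(X) = -10 (E(X) = -7 + (X*(-3))/X = -7 + (-3*X)/X = -7 - 3 = -10)
E(242)/((6 - 1*34) - 52) = -10/((6 - 1*34) - 52) = -10/((6 - 34) - 52) = -10/(-28 - 52) = -10/(-80) = -1/80*(-10) = ⅛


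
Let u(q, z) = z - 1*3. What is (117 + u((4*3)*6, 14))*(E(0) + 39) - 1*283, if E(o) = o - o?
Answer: 4709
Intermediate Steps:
E(o) = 0
u(q, z) = -3 + z (u(q, z) = z - 3 = -3 + z)
(117 + u((4*3)*6, 14))*(E(0) + 39) - 1*283 = (117 + (-3 + 14))*(0 + 39) - 1*283 = (117 + 11)*39 - 283 = 128*39 - 283 = 4992 - 283 = 4709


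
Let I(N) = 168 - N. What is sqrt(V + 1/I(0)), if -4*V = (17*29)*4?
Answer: I*sqrt(3478566)/84 ≈ 22.203*I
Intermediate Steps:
V = -493 (V = -17*29*4/4 = -493*4/4 = -1/4*1972 = -493)
sqrt(V + 1/I(0)) = sqrt(-493 + 1/(168 - 1*0)) = sqrt(-493 + 1/(168 + 0)) = sqrt(-493 + 1/168) = sqrt(-82823/168) = I*sqrt(3478566)/84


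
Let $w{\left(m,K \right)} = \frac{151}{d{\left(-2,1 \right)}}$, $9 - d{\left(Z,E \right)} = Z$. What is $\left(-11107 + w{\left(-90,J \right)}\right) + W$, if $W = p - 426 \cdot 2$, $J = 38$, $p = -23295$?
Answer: $- \frac{387643}{11} \approx -35240.0$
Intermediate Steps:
$d{\left(Z,E \right)} = 9 - Z$
$w{\left(m,K \right)} = \frac{151}{11}$ ($w{\left(m,K \right)} = \frac{151}{9 - -2} = \frac{151}{9 + 2} = \frac{151}{11}$)
$W = -24147$ ($W = -23295 - 426 \cdot 2 = -23295 - 852 = -24147$)
$\left(-11107 + w{\left(-90,J \right)}\right) + W = \left(-11107 + \frac{151}{11}\right) - 24147 = - \frac{122026}{11} - 24147 = - \frac{387643}{11}$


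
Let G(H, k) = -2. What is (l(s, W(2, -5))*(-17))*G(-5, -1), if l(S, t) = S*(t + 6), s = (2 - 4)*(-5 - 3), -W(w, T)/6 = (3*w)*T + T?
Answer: 117504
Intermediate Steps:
W(w, T) = -6*T - 18*T*w (W(w, T) = -6*((3*w)*T + T) = -6*(3*T*w + T) = -6*(T + 3*T*w) = -6*T - 18*T*w)
s = 16 (s = -2*(-8) = 16)
l(S, t) = S*(6 + t)
(l(s, W(2, -5))*(-17))*G(-5, -1) = ((16*(6 - 6*(-5)*(1 + 3*2)))*(-17))*(-2) = ((16*(6 - 6*(-5)*(1 + 6)))*(-17))*(-2) = ((16*(6 - 6*(-5)*7))*(-17))*(-2) = ((16*(6 + 210))*(-17))*(-2) = ((16*216)*(-17))*(-2) = (3456*(-17))*(-2) = -58752*(-2) = 117504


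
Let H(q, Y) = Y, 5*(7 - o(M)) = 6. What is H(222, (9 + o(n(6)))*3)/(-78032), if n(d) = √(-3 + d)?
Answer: -111/195080 ≈ -0.00056900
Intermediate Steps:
o(M) = 29/5 (o(M) = 7 - ⅕*6 = 7 - 6/5 = 29/5)
H(222, (9 + o(n(6)))*3)/(-78032) = ((9 + 29/5)*3)/(-78032) = ((74/5)*3)*(-1/78032) = (222/5)*(-1/78032) = -111/195080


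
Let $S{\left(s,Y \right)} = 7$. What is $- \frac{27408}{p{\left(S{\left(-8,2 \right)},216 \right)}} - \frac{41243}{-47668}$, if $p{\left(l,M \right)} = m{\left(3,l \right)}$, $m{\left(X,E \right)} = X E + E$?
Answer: $- \frac{326332435}{333676} \approx -977.99$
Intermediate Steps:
$m{\left(X,E \right)} = E + E X$ ($m{\left(X,E \right)} = E X + E = E + E X$)
$p{\left(l,M \right)} = 4 l$ ($p{\left(l,M \right)} = l \left(1 + 3\right) = l 4 = 4 l$)
$- \frac{27408}{p{\left(S{\left(-8,2 \right)},216 \right)}} - \frac{41243}{-47668} = - \frac{27408}{4 \cdot 7} - \frac{41243}{-47668} = - \frac{27408}{28} - - \frac{41243}{47668} = \left(-27408\right) \frac{1}{28} + \frac{41243}{47668} = - \frac{6852}{7} + \frac{41243}{47668} = - \frac{326332435}{333676}$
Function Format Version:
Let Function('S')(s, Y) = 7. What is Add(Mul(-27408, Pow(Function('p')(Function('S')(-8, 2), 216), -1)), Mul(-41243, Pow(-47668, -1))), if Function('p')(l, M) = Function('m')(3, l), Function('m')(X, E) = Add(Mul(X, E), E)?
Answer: Rational(-326332435, 333676) ≈ -977.99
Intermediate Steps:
Function('m')(X, E) = Add(E, Mul(E, X)) (Function('m')(X, E) = Add(Mul(E, X), E) = Add(E, Mul(E, X)))
Function('p')(l, M) = Mul(4, l) (Function('p')(l, M) = Mul(l, Add(1, 3)) = Mul(l, 4) = Mul(4, l))
Add(Mul(-27408, Pow(Function('p')(Function('S')(-8, 2), 216), -1)), Mul(-41243, Pow(-47668, -1))) = Add(Mul(-27408, Pow(Mul(4, 7), -1)), Mul(-41243, Pow(-47668, -1))) = Add(Mul(-27408, Pow(28, -1)), Mul(-41243, Rational(-1, 47668))) = Add(Mul(-27408, Rational(1, 28)), Rational(41243, 47668)) = Add(Rational(-6852, 7), Rational(41243, 47668)) = Rational(-326332435, 333676)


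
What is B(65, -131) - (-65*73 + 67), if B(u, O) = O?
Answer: 4547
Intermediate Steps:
B(65, -131) - (-65*73 + 67) = -131 - (-65*73 + 67) = -131 - (-4745 + 67) = -131 - 1*(-4678) = -131 + 4678 = 4547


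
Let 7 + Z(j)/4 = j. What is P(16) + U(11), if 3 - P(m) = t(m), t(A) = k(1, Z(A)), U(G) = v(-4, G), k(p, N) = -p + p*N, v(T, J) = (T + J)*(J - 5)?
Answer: 10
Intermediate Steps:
Z(j) = -28 + 4*j
v(T, J) = (-5 + J)*(J + T) (v(T, J) = (J + T)*(-5 + J) = (-5 + J)*(J + T))
k(p, N) = -p + N*p
U(G) = 20 + G² - 9*G (U(G) = G² - 5*G - 5*(-4) + G*(-4) = G² - 5*G + 20 - 4*G = 20 + G² - 9*G)
t(A) = -29 + 4*A (t(A) = 1*(-1 + (-28 + 4*A)) = 1*(-29 + 4*A) = -29 + 4*A)
P(m) = 32 - 4*m (P(m) = 3 - (-29 + 4*m) = 3 + (29 - 4*m) = 32 - 4*m)
P(16) + U(11) = (32 - 4*16) + (20 + 11² - 9*11) = (32 - 64) + (20 + 121 - 99) = -32 + 42 = 10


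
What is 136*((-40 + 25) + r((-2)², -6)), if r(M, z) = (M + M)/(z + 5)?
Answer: -3128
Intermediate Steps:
r(M, z) = 2*M/(5 + z) (r(M, z) = (2*M)/(5 + z) = 2*M/(5 + z))
136*((-40 + 25) + r((-2)², -6)) = 136*((-40 + 25) + 2*(-2)²/(5 - 6)) = 136*(-15 + 2*4/(-1)) = 136*(-15 + 2*4*(-1)) = 136*(-15 - 8) = 136*(-23) = -3128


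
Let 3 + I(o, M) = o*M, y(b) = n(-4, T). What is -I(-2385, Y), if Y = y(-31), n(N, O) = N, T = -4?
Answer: -9537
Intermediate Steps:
y(b) = -4
Y = -4
I(o, M) = -3 + M*o (I(o, M) = -3 + o*M = -3 + M*o)
-I(-2385, Y) = -(-3 - 4*(-2385)) = -(-3 + 9540) = -1*9537 = -9537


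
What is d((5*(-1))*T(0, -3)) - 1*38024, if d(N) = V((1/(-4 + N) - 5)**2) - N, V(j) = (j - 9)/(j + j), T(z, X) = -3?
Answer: -24649069/648 ≈ -38039.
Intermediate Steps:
V(j) = (-9 + j)/(2*j) (V(j) = (-9 + j)/((2*j)) = (-9 + j)*(1/(2*j)) = (-9 + j)/(2*j))
d(N) = -N + (-9 + (-5 + 1/(-4 + N))**2)/(2*(-5 + 1/(-4 + N))**2) (d(N) = (-9 + (1/(-4 + N) - 5)**2)/(2*((1/(-4 + N) - 5)**2)) - N = (-9 + (-5 + 1/(-4 + N))**2)/(2*((-5 + 1/(-4 + N))**2)) - N = (-9 + (-5 + 1/(-4 + N))**2)/(2*(-5 + 1/(-4 + N))**2) - N = -N + (-9 + (-5 + 1/(-4 + N))**2)/(2*(-5 + 1/(-4 + N))**2))
d((5*(-1))*T(0, -3)) - 1*38024 = (297 - 1020*5*(-1)*(-3) - 50*((5*(-1))*(-3))**3 + 436*((5*(-1))*(-3))**2)/(2*(441 - 210*5*(-1)*(-3) + 25*((5*(-1))*(-3))**2)) - 1*38024 = (297 - (-5100)*(-3) - 50*(-5*(-3))**3 + 436*(-5*(-3))**2)/(2*(441 - (-1050)*(-3) + 25*(-5*(-3))**2)) - 38024 = (297 - 1020*15 - 50*15**3 + 436*15**2)/(2*(441 - 210*15 + 25*15**2)) - 38024 = (297 - 15300 - 50*3375 + 436*225)/(2*(441 - 3150 + 25*225)) - 38024 = (297 - 15300 - 168750 + 98100)/(2*(441 - 3150 + 5625)) - 38024 = (1/2)*(-85653)/2916 - 38024 = (1/2)*(1/2916)*(-85653) - 38024 = -9517/648 - 38024 = -24649069/648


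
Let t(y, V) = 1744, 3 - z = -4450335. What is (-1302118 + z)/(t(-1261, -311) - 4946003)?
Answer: -3148220/4944259 ≈ -0.63674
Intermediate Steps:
z = 4450338 (z = 3 - 1*(-4450335) = 3 + 4450335 = 4450338)
(-1302118 + z)/(t(-1261, -311) - 4946003) = (-1302118 + 4450338)/(1744 - 4946003) = 3148220/(-4944259) = 3148220*(-1/4944259) = -3148220/4944259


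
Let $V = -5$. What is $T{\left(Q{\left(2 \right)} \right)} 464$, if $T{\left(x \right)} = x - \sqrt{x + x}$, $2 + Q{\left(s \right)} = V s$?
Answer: $-5568 - 928 i \sqrt{6} \approx -5568.0 - 2273.1 i$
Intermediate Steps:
$Q{\left(s \right)} = -2 - 5 s$
$T{\left(x \right)} = x - \sqrt{2} \sqrt{x}$ ($T{\left(x \right)} = x - \sqrt{2 x} = x - \sqrt{2} \sqrt{x}$)
$T{\left(Q{\left(2 \right)} \right)} 464 = \left(\left(-2 - 10\right) - \sqrt{2} \sqrt{-2 - 10}\right) 464 = \left(-12 - \sqrt{2} \sqrt{-12}\right) 464 = \left(-12 - \sqrt{2} \cdot 2 i \sqrt{3}\right) 464 = \left(-12 - 2 i \sqrt{6}\right) 464 = -5568 - 928 i \sqrt{6}$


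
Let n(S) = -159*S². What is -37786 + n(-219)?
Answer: -7663585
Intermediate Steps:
-37786 + n(-219) = -37786 - 159*(-219)² = -37786 - 159*47961 = -37786 - 7625799 = -7663585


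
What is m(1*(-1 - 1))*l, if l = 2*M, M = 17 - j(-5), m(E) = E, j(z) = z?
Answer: -88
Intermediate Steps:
M = 22 (M = 17 - 1*(-5) = 17 + 5 = 22)
l = 44 (l = 2*22 = 44)
m(1*(-1 - 1))*l = (1*(-1 - 1))*44 = (1*(-2))*44 = -2*44 = -88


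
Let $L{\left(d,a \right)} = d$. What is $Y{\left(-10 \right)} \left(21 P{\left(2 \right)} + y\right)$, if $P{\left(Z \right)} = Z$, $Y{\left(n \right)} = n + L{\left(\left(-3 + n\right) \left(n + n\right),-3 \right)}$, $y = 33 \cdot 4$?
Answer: $43500$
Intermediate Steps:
$y = 132$
$Y{\left(n \right)} = n + 2 n \left(-3 + n\right)$ ($Y{\left(n \right)} = n + \left(-3 + n\right) \left(n + n\right) = n + \left(-3 + n\right) 2 n = n + 2 n \left(-3 + n\right)$)
$Y{\left(-10 \right)} \left(21 P{\left(2 \right)} + y\right) = - 10 \left(-5 + 2 \left(-10\right)\right) \left(21 \cdot 2 + 132\right) = - 10 \left(-5 - 20\right) \left(42 + 132\right) = \left(-10\right) \left(-25\right) 174 = 250 \cdot 174 = 43500$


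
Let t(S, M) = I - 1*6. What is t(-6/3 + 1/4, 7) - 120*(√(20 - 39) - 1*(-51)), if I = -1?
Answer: -6127 - 120*I*√19 ≈ -6127.0 - 523.07*I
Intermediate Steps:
t(S, M) = -7 (t(S, M) = -1 - 1*6 = -1 - 6 = -7)
t(-6/3 + 1/4, 7) - 120*(√(20 - 39) - 1*(-51)) = -7 - 120*(√(20 - 39) - 1*(-51)) = -7 - 120*(√(-19) + 51) = -7 - 120*(I*√19 + 51) = -7 - 120*(51 + I*√19) = -7 + (-6120 - 120*I*√19) = -6127 - 120*I*√19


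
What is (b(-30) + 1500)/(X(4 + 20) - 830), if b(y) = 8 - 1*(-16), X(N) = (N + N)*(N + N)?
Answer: 762/737 ≈ 1.0339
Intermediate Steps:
X(N) = 4*N**2 (X(N) = (2*N)*(2*N) = 4*N**2)
b(y) = 24 (b(y) = 8 + 16 = 24)
(b(-30) + 1500)/(X(4 + 20) - 830) = (24 + 1500)/(4*(4 + 20)**2 - 830) = 1524/(4*24**2 - 830) = 1524/(4*576 - 830) = 1524/(2304 - 830) = 1524/1474 = 1524*(1/1474) = 762/737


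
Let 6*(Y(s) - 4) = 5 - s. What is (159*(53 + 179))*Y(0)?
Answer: 178292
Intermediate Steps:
Y(s) = 29/6 - s/6 (Y(s) = 4 + (5 - s)/6 = 4 + (5/6 - s/6) = 29/6 - s/6)
(159*(53 + 179))*Y(0) = (159*(53 + 179))*(29/6 - 1/6*0) = (159*232)*(29/6 + 0) = 36888*(29/6) = 178292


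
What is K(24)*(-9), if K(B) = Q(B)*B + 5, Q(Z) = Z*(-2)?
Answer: 10323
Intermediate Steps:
Q(Z) = -2*Z
K(B) = 5 - 2*B**2 (K(B) = (-2*B)*B + 5 = -2*B**2 + 5 = 5 - 2*B**2)
K(24)*(-9) = (5 - 2*24**2)*(-9) = (5 - 2*576)*(-9) = (5 - 1152)*(-9) = -1147*(-9) = 10323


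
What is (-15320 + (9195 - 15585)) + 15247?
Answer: -6463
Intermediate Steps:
(-15320 + (9195 - 15585)) + 15247 = (-15320 - 6390) + 15247 = -21710 + 15247 = -6463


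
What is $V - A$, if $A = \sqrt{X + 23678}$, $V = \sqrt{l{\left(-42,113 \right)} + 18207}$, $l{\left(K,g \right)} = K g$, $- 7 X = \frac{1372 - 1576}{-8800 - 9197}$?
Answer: $\sqrt{13461} - \frac{\sqrt{852123829402}}{5999} \approx -37.855$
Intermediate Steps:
$X = - \frac{68}{41993}$ ($X = - \frac{\left(1372 - 1576\right) \frac{1}{-8800 - 9197}}{7} = - \frac{\left(-204\right) \frac{1}{-17997}}{7} = - \frac{\left(-204\right) \left(- \frac{1}{17997}\right)}{7} = \left(- \frac{1}{7}\right) \frac{68}{5999} = - \frac{68}{41993} \approx -0.0016193$)
$V = \sqrt{13461}$ ($V = \sqrt{\left(-42\right) 113 + 18207} = \sqrt{-4746 + 18207} = \sqrt{13461} \approx 116.02$)
$A = \frac{\sqrt{852123829402}}{5999}$ ($A = \sqrt{- \frac{68}{41993} + 23678} = \sqrt{\frac{994310186}{41993}} = \frac{\sqrt{852123829402}}{5999} \approx 153.88$)
$V - A = \sqrt{13461} - \frac{\sqrt{852123829402}}{5999}$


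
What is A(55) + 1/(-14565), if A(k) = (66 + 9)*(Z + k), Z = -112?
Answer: -62265376/14565 ≈ -4275.0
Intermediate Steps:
A(k) = -8400 + 75*k (A(k) = (66 + 9)*(-112 + k) = 75*(-112 + k) = -8400 + 75*k)
A(55) + 1/(-14565) = (-8400 + 75*55) + 1/(-14565) = (-8400 + 4125) - 1/14565 = -4275 - 1/14565 = -62265376/14565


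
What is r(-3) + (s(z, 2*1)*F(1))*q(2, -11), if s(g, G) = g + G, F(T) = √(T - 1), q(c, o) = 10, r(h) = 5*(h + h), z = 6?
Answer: -30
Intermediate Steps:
r(h) = 10*h (r(h) = 5*(2*h) = 10*h)
F(T) = √(-1 + T)
s(g, G) = G + g
r(-3) + (s(z, 2*1)*F(1))*q(2, -11) = 10*(-3) + ((2*1 + 6)*√(-1 + 1))*10 = -30 + ((2 + 6)*√0)*10 = -30 + (8*0)*10 = -30 + 0*10 = -30 + 0 = -30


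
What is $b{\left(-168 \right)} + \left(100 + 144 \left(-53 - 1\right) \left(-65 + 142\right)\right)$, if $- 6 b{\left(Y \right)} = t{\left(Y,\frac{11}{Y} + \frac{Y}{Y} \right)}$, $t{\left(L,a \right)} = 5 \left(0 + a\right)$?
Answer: $- \frac{603442001}{1008} \approx -5.9865 \cdot 10^{5}$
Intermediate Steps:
$t{\left(L,a \right)} = 5 a$
$b{\left(Y \right)} = - \frac{5}{6} - \frac{55}{6 Y}$ ($b{\left(Y \right)} = - \frac{5 \left(\frac{11}{Y} + \frac{Y}{Y}\right)}{6} = - \frac{5 \left(\frac{11}{Y} + 1\right)}{6} = - \frac{5 \left(1 + \frac{11}{Y}\right)}{6} = - \frac{5 + \frac{55}{Y}}{6} = - \frac{5}{6} - \frac{55}{6 Y}$)
$b{\left(-168 \right)} + \left(100 + 144 \left(-53 - 1\right) \left(-65 + 142\right)\right) = \frac{5 \left(-11 - -168\right)}{6 \left(-168\right)} + \left(100 + 144 \left(-53 - 1\right) \left(-65 + 142\right)\right) = \frac{5}{6} \left(- \frac{1}{168}\right) \left(-11 + 168\right) + \left(100 + 144 \left(\left(-54\right) 77\right)\right) = \frac{5}{6} \left(- \frac{1}{168}\right) 157 + \left(100 + 144 \left(-4158\right)\right) = - \frac{785}{1008} + \left(100 - 598752\right) = - \frac{785}{1008} - 598652 = - \frac{603442001}{1008}$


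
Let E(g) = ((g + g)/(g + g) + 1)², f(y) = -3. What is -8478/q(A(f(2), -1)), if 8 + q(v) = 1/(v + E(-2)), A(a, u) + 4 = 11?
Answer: 31086/29 ≈ 1071.9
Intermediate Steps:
E(g) = 4 (E(g) = ((2*g)/((2*g)) + 1)² = ((2*g)*(1/(2*g)) + 1)² = (1 + 1)² = 2² = 4)
A(a, u) = 7 (A(a, u) = -4 + 11 = 7)
q(v) = -8 + 1/(4 + v) (q(v) = -8 + 1/(v + 4) = -8 + 1/(4 + v))
-8478/q(A(f(2), -1)) = -8478*(4 + 7)/(-31 - 8*7) = -8478*11/(-31 - 56) = -8478/((1/11)*(-87)) = -8478/(-87/11) = -8478*(-11/87) = 31086/29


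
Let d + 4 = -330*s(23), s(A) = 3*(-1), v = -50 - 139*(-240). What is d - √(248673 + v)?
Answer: 986 - √281983 ≈ 454.98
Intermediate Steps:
v = 33310 (v = -50 + 33360 = 33310)
s(A) = -3
d = 986 (d = -4 - 330*(-3) = -4 + 990 = 986)
d - √(248673 + v) = 986 - √(248673 + 33310) = 986 - √281983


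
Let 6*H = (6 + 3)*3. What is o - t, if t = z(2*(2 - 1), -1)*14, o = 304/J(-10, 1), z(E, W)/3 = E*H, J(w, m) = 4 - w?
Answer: -2494/7 ≈ -356.29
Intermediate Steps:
H = 9/2 (H = ((6 + 3)*3)/6 = (9*3)/6 = (⅙)*27 = 9/2 ≈ 4.5000)
z(E, W) = 27*E/2 (z(E, W) = 3*(E*(9/2)) = 3*(9*E/2) = 27*E/2)
o = 152/7 (o = 304/(4 - 1*(-10)) = 304/(4 + 10) = 304/14 = 304*(1/14) = 152/7 ≈ 21.714)
t = 378 (t = (27*(2*(2 - 1))/2)*14 = (27*(2*1)/2)*14 = ((27/2)*2)*14 = 27*14 = 378)
o - t = 152/7 - 1*378 = 152/7 - 378 = -2494/7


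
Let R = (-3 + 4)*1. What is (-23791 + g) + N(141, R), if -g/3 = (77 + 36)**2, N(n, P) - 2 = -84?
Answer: -62180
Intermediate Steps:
R = 1 (R = 1*1 = 1)
N(n, P) = -82 (N(n, P) = 2 - 84 = -82)
g = -38307 (g = -3*(77 + 36)**2 = -3*113**2 = -3*12769 = -38307)
(-23791 + g) + N(141, R) = (-23791 - 38307) - 82 = -62098 - 82 = -62180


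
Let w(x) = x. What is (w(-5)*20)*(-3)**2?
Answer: -900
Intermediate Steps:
(w(-5)*20)*(-3)**2 = -5*20*(-3)**2 = -100*9 = -900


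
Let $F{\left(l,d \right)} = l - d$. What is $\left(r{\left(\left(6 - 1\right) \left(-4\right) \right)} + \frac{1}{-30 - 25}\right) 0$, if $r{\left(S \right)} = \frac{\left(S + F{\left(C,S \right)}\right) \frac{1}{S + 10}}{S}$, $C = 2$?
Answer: $0$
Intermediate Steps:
$r{\left(S \right)} = \frac{2}{S \left(10 + S\right)}$ ($r{\left(S \right)} = \frac{\left(S - \left(-2 + S\right)\right) \frac{1}{S + 10}}{S} = \frac{2 \frac{1}{10 + S}}{S} = \frac{2}{S \left(10 + S\right)}$)
$\left(r{\left(\left(6 - 1\right) \left(-4\right) \right)} + \frac{1}{-30 - 25}\right) 0 = \left(\frac{2}{\left(6 - 1\right) \left(-4\right) \left(10 + \left(6 - 1\right) \left(-4\right)\right)} + \frac{1}{-30 - 25}\right) 0 = \left(\frac{2}{5 \left(-4\right) \left(10 + 5 \left(-4\right)\right)} + \frac{1}{-55}\right) 0 = \left(\frac{2}{\left(-20\right) \left(10 - 20\right)} - \frac{1}{55}\right) 0 = \left(2 \left(- \frac{1}{20}\right) \frac{1}{-10} - \frac{1}{55}\right) 0 = \left(2 \left(- \frac{1}{20}\right) \left(- \frac{1}{10}\right) - \frac{1}{55}\right) 0 = \left(\frac{1}{100} - \frac{1}{55}\right) 0 = \left(- \frac{9}{1100}\right) 0 = 0$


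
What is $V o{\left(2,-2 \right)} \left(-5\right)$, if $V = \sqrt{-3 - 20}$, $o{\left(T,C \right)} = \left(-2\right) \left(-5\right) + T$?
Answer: $- 60 i \sqrt{23} \approx - 287.75 i$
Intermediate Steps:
$o{\left(T,C \right)} = 10 + T$
$V = i \sqrt{23}$ ($V = \sqrt{-23} = i \sqrt{23} \approx 4.7958 i$)
$V o{\left(2,-2 \right)} \left(-5\right) = i \sqrt{23} \left(10 + 2\right) \left(-5\right) = i \sqrt{23} \cdot 12 \left(-5\right) = 12 i \sqrt{23} \left(-5\right) = - 60 i \sqrt{23}$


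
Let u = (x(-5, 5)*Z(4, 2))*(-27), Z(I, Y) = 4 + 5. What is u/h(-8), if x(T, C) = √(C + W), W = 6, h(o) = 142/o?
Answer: 972*√11/71 ≈ 45.405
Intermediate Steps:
Z(I, Y) = 9
x(T, C) = √(6 + C) (x(T, C) = √(C + 6) = √(6 + C))
u = -243*√11 (u = (√(6 + 5)*9)*(-27) = (√11*9)*(-27) = (9*√11)*(-27) = -243*√11 ≈ -805.94)
u/h(-8) = (-243*√11)/((142/(-8))) = (-243*√11)/((142*(-⅛))) = (-243*√11)/(-71/4) = -243*√11*(-4/71) = 972*√11/71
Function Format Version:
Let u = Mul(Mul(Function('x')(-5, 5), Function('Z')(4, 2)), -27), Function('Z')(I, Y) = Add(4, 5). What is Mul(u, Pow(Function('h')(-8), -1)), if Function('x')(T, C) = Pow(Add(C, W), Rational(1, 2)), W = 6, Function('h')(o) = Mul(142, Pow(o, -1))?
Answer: Mul(Rational(972, 71), Pow(11, Rational(1, 2))) ≈ 45.405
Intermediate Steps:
Function('Z')(I, Y) = 9
Function('x')(T, C) = Pow(Add(6, C), Rational(1, 2)) (Function('x')(T, C) = Pow(Add(C, 6), Rational(1, 2)) = Pow(Add(6, C), Rational(1, 2)))
u = Mul(-243, Pow(11, Rational(1, 2))) (u = Mul(Mul(Pow(Add(6, 5), Rational(1, 2)), 9), -27) = Mul(Mul(Pow(11, Rational(1, 2)), 9), -27) = Mul(Mul(9, Pow(11, Rational(1, 2))), -27) = Mul(-243, Pow(11, Rational(1, 2))) ≈ -805.94)
Mul(u, Pow(Function('h')(-8), -1)) = Mul(Mul(-243, Pow(11, Rational(1, 2))), Pow(Mul(142, Pow(-8, -1)), -1)) = Mul(Mul(-243, Pow(11, Rational(1, 2))), Pow(Mul(142, Rational(-1, 8)), -1)) = Mul(Mul(-243, Pow(11, Rational(1, 2))), Pow(Rational(-71, 4), -1)) = Mul(Mul(-243, Pow(11, Rational(1, 2))), Rational(-4, 71)) = Mul(Rational(972, 71), Pow(11, Rational(1, 2)))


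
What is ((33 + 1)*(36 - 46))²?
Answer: 115600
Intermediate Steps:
((33 + 1)*(36 - 46))² = (34*(-10))² = (-340)² = 115600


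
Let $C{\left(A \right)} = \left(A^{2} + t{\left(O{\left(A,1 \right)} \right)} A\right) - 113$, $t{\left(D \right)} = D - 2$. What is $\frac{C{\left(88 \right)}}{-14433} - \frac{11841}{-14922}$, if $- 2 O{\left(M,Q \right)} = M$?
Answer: $\frac{13048403}{23929914} \approx 0.54528$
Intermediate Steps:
$O{\left(M,Q \right)} = - \frac{M}{2}$
$t{\left(D \right)} = -2 + D$
$C{\left(A \right)} = -113 + A^{2} + A \left(-2 - \frac{A}{2}\right)$ ($C{\left(A \right)} = \left(A^{2} + \left(-2 - \frac{A}{2}\right) A\right) - 113 = \left(A^{2} + A \left(-2 - \frac{A}{2}\right)\right) - 113 = -113 + A^{2} + A \left(-2 - \frac{A}{2}\right)$)
$\frac{C{\left(88 \right)}}{-14433} - \frac{11841}{-14922} = \frac{-113 + \frac{88^{2}}{2} - 176}{-14433} - \frac{11841}{-14922} = \left(-113 + \frac{1}{2} \cdot 7744 - 176\right) \left(- \frac{1}{14433}\right) - - \frac{3947}{4974} = \left(-113 + 3872 - 176\right) \left(- \frac{1}{14433}\right) + \frac{3947}{4974} = 3583 \left(- \frac{1}{14433}\right) + \frac{3947}{4974} = - \frac{3583}{14433} + \frac{3947}{4974} = \frac{13048403}{23929914}$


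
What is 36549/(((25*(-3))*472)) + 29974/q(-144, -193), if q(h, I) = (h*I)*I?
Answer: -513293366/494480475 ≈ -1.0380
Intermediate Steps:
q(h, I) = h*I² (q(h, I) = (I*h)*I = h*I²)
36549/(((25*(-3))*472)) + 29974/q(-144, -193) = 36549/(((25*(-3))*472)) + 29974/((-144*(-193)²)) = 36549/((-75*472)) + 29974/((-144*37249)) = 36549/(-35400) + 29974/(-5363856) = 36549*(-1/35400) + 29974*(-1/5363856) = -12183/11800 - 14987/2681928 = -513293366/494480475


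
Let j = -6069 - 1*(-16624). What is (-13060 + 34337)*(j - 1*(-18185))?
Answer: 611500980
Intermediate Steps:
j = 10555 (j = -6069 + 16624 = 10555)
(-13060 + 34337)*(j - 1*(-18185)) = (-13060 + 34337)*(10555 - 1*(-18185)) = 21277*(10555 + 18185) = 21277*28740 = 611500980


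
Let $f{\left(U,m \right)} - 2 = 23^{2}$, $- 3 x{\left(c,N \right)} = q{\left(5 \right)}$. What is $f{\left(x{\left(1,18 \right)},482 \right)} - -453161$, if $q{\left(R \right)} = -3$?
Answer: $453692$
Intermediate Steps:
$x{\left(c,N \right)} = 1$ ($x{\left(c,N \right)} = \left(- \frac{1}{3}\right) \left(-3\right) = 1$)
$f{\left(U,m \right)} = 531$ ($f{\left(U,m \right)} = 2 + 23^{2} = 2 + 529 = 531$)
$f{\left(x{\left(1,18 \right)},482 \right)} - -453161 = 531 - -453161 = 531 + 453161 = 453692$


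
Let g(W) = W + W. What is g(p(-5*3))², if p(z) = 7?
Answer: 196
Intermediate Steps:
g(W) = 2*W
g(p(-5*3))² = (2*7)² = 14² = 196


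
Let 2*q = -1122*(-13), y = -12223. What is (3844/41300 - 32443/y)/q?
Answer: 115573426/306798216725 ≈ 0.00037671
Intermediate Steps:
q = 7293 (q = (-1122*(-13))/2 = (½)*14586 = 7293)
(3844/41300 - 32443/y)/q = (3844/41300 - 32443/(-12223))/7293 = (3844*(1/41300) - 32443*(-1/12223))*(1/7293) = (961/10325 + 32443/12223)*(1/7293) = (346720278/126202475)*(1/7293) = 115573426/306798216725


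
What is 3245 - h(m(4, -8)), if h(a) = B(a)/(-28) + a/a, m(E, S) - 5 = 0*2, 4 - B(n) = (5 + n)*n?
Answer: 45393/14 ≈ 3242.4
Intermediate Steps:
B(n) = 4 - n*(5 + n) (B(n) = 4 - (5 + n)*n = 4 - n*(5 + n))
m(E, S) = 5 (m(E, S) = 5 + 0*2 = 5 + 0 = 5)
h(a) = 6/7 + a²/28 + 5*a/28 (h(a) = (4 - a² - 5*a)/(-28) + a/a = (4 - a² - 5*a)*(-1/28) + 1 = (-⅐ + a²/28 + 5*a/28) + 1 = 6/7 + a²/28 + 5*a/28)
3245 - h(m(4, -8)) = 3245 - (6/7 + (1/28)*5² + (5/28)*5) = 3245 - (6/7 + (1/28)*25 + 25/28) = 3245 - (6/7 + 25/28 + 25/28) = 3245 - 1*37/14 = 3245 - 37/14 = 45393/14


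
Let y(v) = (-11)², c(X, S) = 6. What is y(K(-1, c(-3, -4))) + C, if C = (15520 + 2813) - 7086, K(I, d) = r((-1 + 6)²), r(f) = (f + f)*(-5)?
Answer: 11368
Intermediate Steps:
r(f) = -10*f (r(f) = (2*f)*(-5) = -10*f)
K(I, d) = -250 (K(I, d) = -10*(-1 + 6)² = -10*5² = -10*25 = -250)
y(v) = 121
C = 11247 (C = 18333 - 7086 = 11247)
y(K(-1, c(-3, -4))) + C = 121 + 11247 = 11368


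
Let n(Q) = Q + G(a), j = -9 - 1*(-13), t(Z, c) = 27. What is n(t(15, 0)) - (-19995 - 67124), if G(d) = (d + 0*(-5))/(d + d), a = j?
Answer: 174293/2 ≈ 87147.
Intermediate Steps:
j = 4 (j = -9 + 13 = 4)
a = 4
G(d) = ½ (G(d) = (d + 0)/((2*d)) = d*(1/(2*d)) = ½)
n(Q) = ½ + Q (n(Q) = Q + ½ = ½ + Q)
n(t(15, 0)) - (-19995 - 67124) = (½ + 27) - (-19995 - 67124) = 55/2 - 1*(-87119) = 55/2 + 87119 = 174293/2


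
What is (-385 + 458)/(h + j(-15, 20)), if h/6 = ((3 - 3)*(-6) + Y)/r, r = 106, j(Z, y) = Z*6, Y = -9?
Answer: -3869/4797 ≈ -0.80655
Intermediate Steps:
j(Z, y) = 6*Z
h = -27/53 (h = 6*(((3 - 3)*(-6) - 9)/106) = 6*((0*(-6) - 9)*(1/106)) = 6*((0 - 9)*(1/106)) = 6*(-9*1/106) = 6*(-9/106) = -27/53 ≈ -0.50943)
(-385 + 458)/(h + j(-15, 20)) = (-385 + 458)/(-27/53 + 6*(-15)) = 73/(-27/53 - 90) = 73/(-4797/53) = 73*(-53/4797) = -3869/4797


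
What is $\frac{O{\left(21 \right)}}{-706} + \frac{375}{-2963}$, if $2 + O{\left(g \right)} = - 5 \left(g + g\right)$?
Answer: $\frac{181703}{1045939} \approx 0.17372$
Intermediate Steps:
$O{\left(g \right)} = -2 - 10 g$ ($O{\left(g \right)} = -2 - 5 \left(g + g\right) = -2 - 5 \cdot 2 g = -2 - 10 g$)
$\frac{O{\left(21 \right)}}{-706} + \frac{375}{-2963} = \frac{-2 - 210}{-706} + \frac{375}{-2963} = \left(-2 - 210\right) \left(- \frac{1}{706}\right) + 375 \left(- \frac{1}{2963}\right) = \left(-212\right) \left(- \frac{1}{706}\right) - \frac{375}{2963} = \frac{106}{353} - \frac{375}{2963} = \frac{181703}{1045939}$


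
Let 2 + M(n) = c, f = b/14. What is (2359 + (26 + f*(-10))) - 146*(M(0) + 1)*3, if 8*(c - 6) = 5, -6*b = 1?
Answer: -6605/84 ≈ -78.631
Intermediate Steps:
b = -⅙ (b = -⅙*1 = -⅙ ≈ -0.16667)
f = -1/84 (f = -⅙/14 = -⅙*1/14 = -1/84 ≈ -0.011905)
c = 53/8 (c = 6 + (⅛)*5 = 6 + 5/8 = 53/8 ≈ 6.6250)
M(n) = 37/8 (M(n) = -2 + 53/8 = 37/8)
(2359 + (26 + f*(-10))) - 146*(M(0) + 1)*3 = (2359 + (26 - 1/84*(-10))) - 146*(37/8 + 1)*3 = (2359 + (26 + 5/42)) - 3285*3/4 = (2359 + 1097/42) - 146*135/8 = 100175/42 - 9855/4 = -6605/84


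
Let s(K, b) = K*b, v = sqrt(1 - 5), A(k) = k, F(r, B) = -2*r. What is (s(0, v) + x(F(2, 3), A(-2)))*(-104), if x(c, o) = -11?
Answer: 1144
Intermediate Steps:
v = 2*I (v = sqrt(-4) = 2*I ≈ 2.0*I)
(s(0, v) + x(F(2, 3), A(-2)))*(-104) = (0*(2*I) - 11)*(-104) = (0 - 11)*(-104) = -11*(-104) = 1144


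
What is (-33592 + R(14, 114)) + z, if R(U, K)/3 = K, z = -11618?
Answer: -44868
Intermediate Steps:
R(U, K) = 3*K
(-33592 + R(14, 114)) + z = (-33592 + 3*114) - 11618 = (-33592 + 342) - 11618 = -33250 - 11618 = -44868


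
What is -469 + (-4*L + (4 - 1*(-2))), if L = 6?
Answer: -487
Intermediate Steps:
-469 + (-4*L + (4 - 1*(-2))) = -469 + (-4*6 + (4 - 1*(-2))) = -469 + (-24 + (4 + 2)) = -469 + (-24 + 6) = -469 - 18 = -487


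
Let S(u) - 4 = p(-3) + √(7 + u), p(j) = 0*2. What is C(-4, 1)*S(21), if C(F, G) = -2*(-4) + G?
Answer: 36 + 18*√7 ≈ 83.624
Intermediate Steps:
p(j) = 0
C(F, G) = 8 + G
S(u) = 4 + √(7 + u) (S(u) = 4 + (0 + √(7 + u)) = 4 + √(7 + u))
C(-4, 1)*S(21) = (8 + 1)*(4 + √(7 + 21)) = 9*(4 + √28) = 9*(4 + 2*√7) = 36 + 18*√7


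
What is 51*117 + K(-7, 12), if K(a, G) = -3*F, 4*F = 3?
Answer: 23859/4 ≈ 5964.8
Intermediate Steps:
F = ¾ (F = (¼)*3 = ¾ ≈ 0.75000)
K(a, G) = -9/4 (K(a, G) = -3*¾ = -9/4)
51*117 + K(-7, 12) = 51*117 - 9/4 = 5967 - 9/4 = 23859/4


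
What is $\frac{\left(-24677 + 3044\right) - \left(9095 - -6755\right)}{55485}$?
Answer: $- \frac{37483}{55485} \approx -0.67555$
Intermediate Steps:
$\frac{\left(-24677 + 3044\right) - \left(9095 - -6755\right)}{55485} = \left(-21633 - \left(9095 + 6755\right)\right) \frac{1}{55485} = \left(-21633 - 15850\right) \frac{1}{55485} = \left(-37483\right) \frac{1}{55485} = - \frac{37483}{55485}$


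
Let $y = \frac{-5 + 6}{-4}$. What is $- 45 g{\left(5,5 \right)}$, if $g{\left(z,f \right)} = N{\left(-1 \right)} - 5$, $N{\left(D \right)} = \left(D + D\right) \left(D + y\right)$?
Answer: $\frac{225}{2} \approx 112.5$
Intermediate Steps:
$y = - \frac{1}{4}$ ($y = 1 \left(- \frac{1}{4}\right) = - \frac{1}{4} \approx -0.25$)
$N{\left(D \right)} = 2 D \left(- \frac{1}{4} + D\right)$ ($N{\left(D \right)} = \left(D + D\right) \left(D - \frac{1}{4}\right) = 2 D \left(- \frac{1}{4} + D\right)$)
$g{\left(z,f \right)} = - \frac{5}{2}$ ($g{\left(z,f \right)} = \frac{1}{2} \left(-1\right) \left(-1 + 4 \left(-1\right)\right) - 5 = \frac{1}{2} \left(-1\right) \left(-1 - 4\right) - 5 = \frac{1}{2} \left(-1\right) \left(-5\right) - 5 = \frac{5}{2} - 5 = - \frac{5}{2}$)
$- 45 g{\left(5,5 \right)} = \left(-45\right) \left(- \frac{5}{2}\right) = \frac{225}{2}$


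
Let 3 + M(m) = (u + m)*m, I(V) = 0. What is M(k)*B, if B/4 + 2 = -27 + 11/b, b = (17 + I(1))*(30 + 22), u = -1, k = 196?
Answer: -979310625/221 ≈ -4.4313e+6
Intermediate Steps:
b = 884 (b = (17 + 0)*(30 + 22) = 17*52 = 884)
M(m) = -3 + m*(-1 + m) (M(m) = -3 + (-1 + m)*m = -3 + m*(-1 + m))
B = -25625/221 (B = -8 + 4*(-27 + 11/884) = -8 + 4*(-23857/884) = -8 - 23857/221 = -25625/221 ≈ -115.95)
M(k)*B = (-3 + 196² - 1*196)*(-25625/221) = (-3 + 38416 - 196)*(-25625/221) = 38217*(-25625/221) = -979310625/221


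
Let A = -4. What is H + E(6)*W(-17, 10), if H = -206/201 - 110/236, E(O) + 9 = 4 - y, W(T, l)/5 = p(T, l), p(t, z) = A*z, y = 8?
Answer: 61631437/23718 ≈ 2598.5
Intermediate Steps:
p(t, z) = -4*z
W(T, l) = -20*l (W(T, l) = 5*(-4*l) = -20*l)
E(O) = -13 (E(O) = -9 + (4 - 1*8) = -9 + (4 - 8) = -9 - 4 = -13)
H = -35363/23718 (H = -206*1/201 - 110*1/236 = -206/201 - 55/118 = -35363/23718 ≈ -1.4910)
H + E(6)*W(-17, 10) = -35363/23718 - (-260)*10 = -35363/23718 - 13*(-200) = -35363/23718 + 2600 = 61631437/23718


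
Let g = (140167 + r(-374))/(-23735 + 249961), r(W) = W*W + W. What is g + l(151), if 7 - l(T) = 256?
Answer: -4311585/17402 ≈ -247.76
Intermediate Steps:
r(W) = W + W² (r(W) = W² + W = W + W²)
l(T) = -249 (l(T) = 7 - 1*256 = 7 - 256 = -249)
g = 21513/17402 (g = (140167 - 374*(1 - 374))/(-23735 + 249961) = (140167 - 374*(-373))/226226 = (140167 + 139502)*(1/226226) = 279669*(1/226226) = 21513/17402 ≈ 1.2362)
g + l(151) = 21513/17402 - 249 = -4311585/17402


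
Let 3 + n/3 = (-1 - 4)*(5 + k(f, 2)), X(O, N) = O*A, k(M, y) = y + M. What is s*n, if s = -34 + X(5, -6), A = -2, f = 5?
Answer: 8316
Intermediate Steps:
k(M, y) = M + y
X(O, N) = -2*O (X(O, N) = O*(-2) = -2*O)
s = -44 (s = -34 - 2*5 = -34 - 10 = -44)
n = -189 (n = -9 + 3*((-1 - 4)*(5 + (5 + 2))) = -9 + 3*(-5*(5 + 7)) = -9 + 3*(-5*12) = -9 + 3*(-60) = -9 - 180 = -189)
s*n = -44*(-189) = 8316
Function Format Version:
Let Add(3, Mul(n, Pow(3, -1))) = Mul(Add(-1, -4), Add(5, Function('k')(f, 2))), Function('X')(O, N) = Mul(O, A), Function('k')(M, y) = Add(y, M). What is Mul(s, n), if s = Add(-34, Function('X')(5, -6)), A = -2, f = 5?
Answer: 8316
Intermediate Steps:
Function('k')(M, y) = Add(M, y)
Function('X')(O, N) = Mul(-2, O) (Function('X')(O, N) = Mul(O, -2) = Mul(-2, O))
s = -44 (s = Add(-34, Mul(-2, 5)) = Add(-34, -10) = -44)
n = -189 (n = Add(-9, Mul(3, Mul(Add(-1, -4), Add(5, Add(5, 2))))) = Add(-9, Mul(3, Mul(-5, Add(5, 7)))) = Add(-9, Mul(3, Mul(-5, 12))) = Add(-9, Mul(3, -60)) = Add(-9, -180) = -189)
Mul(s, n) = Mul(-44, -189) = 8316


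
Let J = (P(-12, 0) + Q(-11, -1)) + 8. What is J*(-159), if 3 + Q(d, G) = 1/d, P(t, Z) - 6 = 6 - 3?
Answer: -24327/11 ≈ -2211.5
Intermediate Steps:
P(t, Z) = 9 (P(t, Z) = 6 + (6 - 3) = 6 + 3 = 9)
Q(d, G) = -3 + 1/d
J = 153/11 (J = (9 + (-3 + 1/(-11))) + 8 = (9 + (-3 - 1/11)) + 8 = (9 - 34/11) + 8 = 65/11 + 8 = 153/11 ≈ 13.909)
J*(-159) = (153/11)*(-159) = -24327/11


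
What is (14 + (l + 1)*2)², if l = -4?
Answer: 64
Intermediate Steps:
(14 + (l + 1)*2)² = (14 + (-4 + 1)*2)² = (14 - 3*2)² = (14 - 6)² = 8² = 64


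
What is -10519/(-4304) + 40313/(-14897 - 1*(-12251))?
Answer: -10405277/813456 ≈ -12.791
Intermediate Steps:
-10519/(-4304) + 40313/(-14897 - 1*(-12251)) = -10519*(-1/4304) + 40313/(-14897 + 12251) = 10519/4304 + 40313/(-2646) = 10519/4304 + 40313*(-1/2646) = 10519/4304 - 5759/378 = -10405277/813456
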